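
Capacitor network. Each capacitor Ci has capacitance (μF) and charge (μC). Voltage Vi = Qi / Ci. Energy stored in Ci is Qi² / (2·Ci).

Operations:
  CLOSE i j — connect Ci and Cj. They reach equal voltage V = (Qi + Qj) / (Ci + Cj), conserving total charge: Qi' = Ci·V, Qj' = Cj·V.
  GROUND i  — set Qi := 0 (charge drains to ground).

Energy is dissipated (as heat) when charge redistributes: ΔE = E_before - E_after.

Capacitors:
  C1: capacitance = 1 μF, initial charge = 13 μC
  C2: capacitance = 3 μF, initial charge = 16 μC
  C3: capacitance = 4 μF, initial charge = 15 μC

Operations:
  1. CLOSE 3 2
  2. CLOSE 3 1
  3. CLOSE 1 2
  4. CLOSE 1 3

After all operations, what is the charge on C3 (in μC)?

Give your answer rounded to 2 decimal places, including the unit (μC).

Answer: 23.54 μC

Derivation:
Initial: C1(1μF, Q=13μC, V=13.00V), C2(3μF, Q=16μC, V=5.33V), C3(4μF, Q=15μC, V=3.75V)
Op 1: CLOSE 3-2: Q_total=31.00, C_total=7.00, V=4.43; Q3=17.71, Q2=13.29; dissipated=2.149
Op 2: CLOSE 3-1: Q_total=30.71, C_total=5.00, V=6.14; Q3=24.57, Q1=6.14; dissipated=29.388
Op 3: CLOSE 1-2: Q_total=19.43, C_total=4.00, V=4.86; Q1=4.86, Q2=14.57; dissipated=1.102
Op 4: CLOSE 1-3: Q_total=29.43, C_total=5.00, V=5.89; Q1=5.89, Q3=23.54; dissipated=0.661
Final charges: Q1=5.89, Q2=14.57, Q3=23.54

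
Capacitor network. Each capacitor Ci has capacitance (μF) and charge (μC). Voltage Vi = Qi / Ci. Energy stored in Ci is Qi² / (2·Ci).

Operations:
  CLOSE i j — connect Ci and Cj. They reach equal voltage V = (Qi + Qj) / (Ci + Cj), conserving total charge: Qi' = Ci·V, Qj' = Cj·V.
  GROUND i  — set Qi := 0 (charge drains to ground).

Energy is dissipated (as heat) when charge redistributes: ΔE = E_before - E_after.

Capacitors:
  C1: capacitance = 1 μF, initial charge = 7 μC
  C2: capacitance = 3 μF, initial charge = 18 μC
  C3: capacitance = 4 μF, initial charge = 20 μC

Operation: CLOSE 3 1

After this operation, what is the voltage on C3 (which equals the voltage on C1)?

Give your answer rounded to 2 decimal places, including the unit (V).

Answer: 5.40 V

Derivation:
Initial: C1(1μF, Q=7μC, V=7.00V), C2(3μF, Q=18μC, V=6.00V), C3(4μF, Q=20μC, V=5.00V)
Op 1: CLOSE 3-1: Q_total=27.00, C_total=5.00, V=5.40; Q3=21.60, Q1=5.40; dissipated=1.600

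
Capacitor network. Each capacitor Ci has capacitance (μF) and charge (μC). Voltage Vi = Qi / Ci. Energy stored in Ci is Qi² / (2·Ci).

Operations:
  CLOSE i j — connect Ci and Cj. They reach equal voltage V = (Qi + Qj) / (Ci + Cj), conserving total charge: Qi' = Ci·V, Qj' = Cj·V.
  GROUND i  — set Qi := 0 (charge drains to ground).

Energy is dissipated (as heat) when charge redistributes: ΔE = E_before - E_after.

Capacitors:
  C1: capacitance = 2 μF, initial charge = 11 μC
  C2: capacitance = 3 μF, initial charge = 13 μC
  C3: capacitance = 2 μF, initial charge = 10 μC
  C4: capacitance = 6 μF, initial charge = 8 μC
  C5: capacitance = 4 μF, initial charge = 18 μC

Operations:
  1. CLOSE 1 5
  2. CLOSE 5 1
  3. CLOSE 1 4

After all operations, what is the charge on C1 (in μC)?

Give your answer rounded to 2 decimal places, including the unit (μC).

Answer: 4.42 μC

Derivation:
Initial: C1(2μF, Q=11μC, V=5.50V), C2(3μF, Q=13μC, V=4.33V), C3(2μF, Q=10μC, V=5.00V), C4(6μF, Q=8μC, V=1.33V), C5(4μF, Q=18μC, V=4.50V)
Op 1: CLOSE 1-5: Q_total=29.00, C_total=6.00, V=4.83; Q1=9.67, Q5=19.33; dissipated=0.667
Op 2: CLOSE 5-1: Q_total=29.00, C_total=6.00, V=4.83; Q5=19.33, Q1=9.67; dissipated=0.000
Op 3: CLOSE 1-4: Q_total=17.67, C_total=8.00, V=2.21; Q1=4.42, Q4=13.25; dissipated=9.188
Final charges: Q1=4.42, Q2=13.00, Q3=10.00, Q4=13.25, Q5=19.33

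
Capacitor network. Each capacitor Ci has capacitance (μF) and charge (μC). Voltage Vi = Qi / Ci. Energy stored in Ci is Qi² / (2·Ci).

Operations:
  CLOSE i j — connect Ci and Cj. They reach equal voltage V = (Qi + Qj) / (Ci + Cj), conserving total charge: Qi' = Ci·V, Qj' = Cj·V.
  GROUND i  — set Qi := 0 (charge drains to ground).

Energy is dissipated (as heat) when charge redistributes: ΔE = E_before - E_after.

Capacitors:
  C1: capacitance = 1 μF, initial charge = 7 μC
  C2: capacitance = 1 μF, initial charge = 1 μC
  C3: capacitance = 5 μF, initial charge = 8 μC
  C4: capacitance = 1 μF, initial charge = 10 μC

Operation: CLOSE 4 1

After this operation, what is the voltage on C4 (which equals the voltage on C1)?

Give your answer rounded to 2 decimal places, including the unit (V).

Initial: C1(1μF, Q=7μC, V=7.00V), C2(1μF, Q=1μC, V=1.00V), C3(5μF, Q=8μC, V=1.60V), C4(1μF, Q=10μC, V=10.00V)
Op 1: CLOSE 4-1: Q_total=17.00, C_total=2.00, V=8.50; Q4=8.50, Q1=8.50; dissipated=2.250

Answer: 8.50 V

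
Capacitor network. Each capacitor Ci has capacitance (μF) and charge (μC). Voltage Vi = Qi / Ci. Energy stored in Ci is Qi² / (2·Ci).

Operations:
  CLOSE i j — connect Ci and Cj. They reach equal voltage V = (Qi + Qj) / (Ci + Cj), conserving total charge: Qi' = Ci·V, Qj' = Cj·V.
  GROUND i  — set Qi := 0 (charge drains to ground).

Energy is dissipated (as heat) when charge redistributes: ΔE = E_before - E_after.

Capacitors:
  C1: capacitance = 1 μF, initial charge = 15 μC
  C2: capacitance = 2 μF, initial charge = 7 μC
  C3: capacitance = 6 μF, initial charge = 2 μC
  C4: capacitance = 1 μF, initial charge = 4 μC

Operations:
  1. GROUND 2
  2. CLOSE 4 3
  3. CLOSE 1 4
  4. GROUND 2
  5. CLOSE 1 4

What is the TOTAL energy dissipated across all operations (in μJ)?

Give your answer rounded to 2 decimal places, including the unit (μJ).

Initial: C1(1μF, Q=15μC, V=15.00V), C2(2μF, Q=7μC, V=3.50V), C3(6μF, Q=2μC, V=0.33V), C4(1μF, Q=4μC, V=4.00V)
Op 1: GROUND 2: Q2=0; energy lost=12.250
Op 2: CLOSE 4-3: Q_total=6.00, C_total=7.00, V=0.86; Q4=0.86, Q3=5.14; dissipated=5.762
Op 3: CLOSE 1-4: Q_total=15.86, C_total=2.00, V=7.93; Q1=7.93, Q4=7.93; dissipated=50.005
Op 4: GROUND 2: Q2=0; energy lost=0.000
Op 5: CLOSE 1-4: Q_total=15.86, C_total=2.00, V=7.93; Q1=7.93, Q4=7.93; dissipated=0.000
Total dissipated: 68.017 μJ

Answer: 68.02 μJ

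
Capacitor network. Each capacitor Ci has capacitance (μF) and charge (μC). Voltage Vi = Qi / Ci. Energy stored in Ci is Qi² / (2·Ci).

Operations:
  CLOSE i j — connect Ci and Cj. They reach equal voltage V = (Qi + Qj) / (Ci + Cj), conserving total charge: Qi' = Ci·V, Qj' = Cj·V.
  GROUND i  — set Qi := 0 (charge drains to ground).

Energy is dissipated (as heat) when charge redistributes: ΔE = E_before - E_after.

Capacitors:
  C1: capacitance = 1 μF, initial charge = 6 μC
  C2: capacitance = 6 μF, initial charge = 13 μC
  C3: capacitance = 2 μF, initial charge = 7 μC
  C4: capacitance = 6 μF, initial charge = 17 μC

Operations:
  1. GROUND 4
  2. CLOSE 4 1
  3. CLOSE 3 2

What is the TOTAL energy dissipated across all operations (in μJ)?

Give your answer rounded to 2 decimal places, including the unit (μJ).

Initial: C1(1μF, Q=6μC, V=6.00V), C2(6μF, Q=13μC, V=2.17V), C3(2μF, Q=7μC, V=3.50V), C4(6μF, Q=17μC, V=2.83V)
Op 1: GROUND 4: Q4=0; energy lost=24.083
Op 2: CLOSE 4-1: Q_total=6.00, C_total=7.00, V=0.86; Q4=5.14, Q1=0.86; dissipated=15.429
Op 3: CLOSE 3-2: Q_total=20.00, C_total=8.00, V=2.50; Q3=5.00, Q2=15.00; dissipated=1.333
Total dissipated: 40.845 μJ

Answer: 40.85 μJ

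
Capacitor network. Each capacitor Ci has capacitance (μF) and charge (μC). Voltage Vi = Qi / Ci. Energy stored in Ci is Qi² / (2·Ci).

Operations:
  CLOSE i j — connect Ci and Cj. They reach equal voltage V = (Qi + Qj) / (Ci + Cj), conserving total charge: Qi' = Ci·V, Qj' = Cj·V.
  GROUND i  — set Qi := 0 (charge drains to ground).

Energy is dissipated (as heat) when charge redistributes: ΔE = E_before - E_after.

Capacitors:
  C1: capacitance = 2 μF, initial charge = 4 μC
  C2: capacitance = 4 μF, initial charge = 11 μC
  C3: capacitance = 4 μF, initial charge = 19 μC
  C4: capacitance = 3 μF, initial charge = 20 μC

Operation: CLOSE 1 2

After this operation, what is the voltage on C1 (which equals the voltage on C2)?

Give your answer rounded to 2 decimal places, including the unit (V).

Initial: C1(2μF, Q=4μC, V=2.00V), C2(4μF, Q=11μC, V=2.75V), C3(4μF, Q=19μC, V=4.75V), C4(3μF, Q=20μC, V=6.67V)
Op 1: CLOSE 1-2: Q_total=15.00, C_total=6.00, V=2.50; Q1=5.00, Q2=10.00; dissipated=0.375

Answer: 2.50 V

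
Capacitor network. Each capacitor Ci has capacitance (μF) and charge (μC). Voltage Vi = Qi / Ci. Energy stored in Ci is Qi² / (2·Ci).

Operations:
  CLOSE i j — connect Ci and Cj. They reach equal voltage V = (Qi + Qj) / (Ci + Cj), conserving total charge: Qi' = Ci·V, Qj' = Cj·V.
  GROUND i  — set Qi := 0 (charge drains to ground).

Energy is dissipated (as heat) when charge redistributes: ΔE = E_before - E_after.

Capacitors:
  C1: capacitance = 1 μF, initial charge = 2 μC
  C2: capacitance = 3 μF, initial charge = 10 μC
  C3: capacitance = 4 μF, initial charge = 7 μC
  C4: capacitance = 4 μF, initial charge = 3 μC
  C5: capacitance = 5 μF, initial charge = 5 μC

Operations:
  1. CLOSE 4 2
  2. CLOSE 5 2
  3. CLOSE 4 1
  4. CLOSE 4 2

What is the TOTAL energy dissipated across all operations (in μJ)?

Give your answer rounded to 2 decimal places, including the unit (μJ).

Answer: 6.69 μJ

Derivation:
Initial: C1(1μF, Q=2μC, V=2.00V), C2(3μF, Q=10μC, V=3.33V), C3(4μF, Q=7μC, V=1.75V), C4(4μF, Q=3μC, V=0.75V), C5(5μF, Q=5μC, V=1.00V)
Op 1: CLOSE 4-2: Q_total=13.00, C_total=7.00, V=1.86; Q4=7.43, Q2=5.57; dissipated=5.720
Op 2: CLOSE 5-2: Q_total=10.57, C_total=8.00, V=1.32; Q5=6.61, Q2=3.96; dissipated=0.689
Op 3: CLOSE 4-1: Q_total=9.43, C_total=5.00, V=1.89; Q4=7.54, Q1=1.89; dissipated=0.008
Op 4: CLOSE 4-2: Q_total=11.51, C_total=7.00, V=1.64; Q4=6.58, Q2=4.93; dissipated=0.273
Total dissipated: 6.690 μJ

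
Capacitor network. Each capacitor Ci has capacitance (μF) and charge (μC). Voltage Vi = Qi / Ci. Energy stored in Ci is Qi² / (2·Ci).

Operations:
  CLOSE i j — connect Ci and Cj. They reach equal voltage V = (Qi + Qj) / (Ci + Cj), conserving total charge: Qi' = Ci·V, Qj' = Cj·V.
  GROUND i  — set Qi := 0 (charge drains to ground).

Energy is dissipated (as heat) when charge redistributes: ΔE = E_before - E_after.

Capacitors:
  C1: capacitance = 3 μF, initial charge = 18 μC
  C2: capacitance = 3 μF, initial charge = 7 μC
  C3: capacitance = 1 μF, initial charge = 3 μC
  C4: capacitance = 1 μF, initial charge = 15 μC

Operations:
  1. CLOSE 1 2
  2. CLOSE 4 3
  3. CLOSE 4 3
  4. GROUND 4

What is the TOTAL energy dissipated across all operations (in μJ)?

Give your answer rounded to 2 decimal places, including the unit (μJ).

Answer: 86.58 μJ

Derivation:
Initial: C1(3μF, Q=18μC, V=6.00V), C2(3μF, Q=7μC, V=2.33V), C3(1μF, Q=3μC, V=3.00V), C4(1μF, Q=15μC, V=15.00V)
Op 1: CLOSE 1-2: Q_total=25.00, C_total=6.00, V=4.17; Q1=12.50, Q2=12.50; dissipated=10.083
Op 2: CLOSE 4-3: Q_total=18.00, C_total=2.00, V=9.00; Q4=9.00, Q3=9.00; dissipated=36.000
Op 3: CLOSE 4-3: Q_total=18.00, C_total=2.00, V=9.00; Q4=9.00, Q3=9.00; dissipated=0.000
Op 4: GROUND 4: Q4=0; energy lost=40.500
Total dissipated: 86.583 μJ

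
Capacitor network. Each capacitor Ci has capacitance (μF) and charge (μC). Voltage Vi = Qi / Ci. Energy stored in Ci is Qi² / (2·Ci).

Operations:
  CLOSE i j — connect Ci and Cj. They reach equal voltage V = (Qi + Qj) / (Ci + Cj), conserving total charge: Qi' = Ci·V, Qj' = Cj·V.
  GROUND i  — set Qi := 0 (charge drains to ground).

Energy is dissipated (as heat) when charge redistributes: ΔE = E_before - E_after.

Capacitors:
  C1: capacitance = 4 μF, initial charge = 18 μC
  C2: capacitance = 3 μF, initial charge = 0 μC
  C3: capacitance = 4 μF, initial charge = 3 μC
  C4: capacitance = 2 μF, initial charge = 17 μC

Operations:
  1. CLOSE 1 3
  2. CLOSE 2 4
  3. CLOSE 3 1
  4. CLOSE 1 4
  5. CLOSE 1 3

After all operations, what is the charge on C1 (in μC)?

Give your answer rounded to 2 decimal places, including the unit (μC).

Answer: 11.02 μC

Derivation:
Initial: C1(4μF, Q=18μC, V=4.50V), C2(3μF, Q=0μC, V=0.00V), C3(4μF, Q=3μC, V=0.75V), C4(2μF, Q=17μC, V=8.50V)
Op 1: CLOSE 1-3: Q_total=21.00, C_total=8.00, V=2.62; Q1=10.50, Q3=10.50; dissipated=14.062
Op 2: CLOSE 2-4: Q_total=17.00, C_total=5.00, V=3.40; Q2=10.20, Q4=6.80; dissipated=43.350
Op 3: CLOSE 3-1: Q_total=21.00, C_total=8.00, V=2.62; Q3=10.50, Q1=10.50; dissipated=0.000
Op 4: CLOSE 1-4: Q_total=17.30, C_total=6.00, V=2.88; Q1=11.53, Q4=5.77; dissipated=0.400
Op 5: CLOSE 1-3: Q_total=22.03, C_total=8.00, V=2.75; Q1=11.02, Q3=11.02; dissipated=0.067
Final charges: Q1=11.02, Q2=10.20, Q3=11.02, Q4=5.77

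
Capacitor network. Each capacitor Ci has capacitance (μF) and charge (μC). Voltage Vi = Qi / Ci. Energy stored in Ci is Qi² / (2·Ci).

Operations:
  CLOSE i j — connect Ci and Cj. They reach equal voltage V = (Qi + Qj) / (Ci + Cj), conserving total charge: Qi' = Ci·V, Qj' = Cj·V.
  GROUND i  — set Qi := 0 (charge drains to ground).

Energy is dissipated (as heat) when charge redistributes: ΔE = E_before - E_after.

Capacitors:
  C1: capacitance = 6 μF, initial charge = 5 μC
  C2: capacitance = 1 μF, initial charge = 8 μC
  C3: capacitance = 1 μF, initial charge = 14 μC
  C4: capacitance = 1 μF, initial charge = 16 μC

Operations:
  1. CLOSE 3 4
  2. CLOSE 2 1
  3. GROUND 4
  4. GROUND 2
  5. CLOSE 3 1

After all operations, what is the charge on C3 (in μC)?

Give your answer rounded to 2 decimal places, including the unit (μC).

Answer: 3.73 μC

Derivation:
Initial: C1(6μF, Q=5μC, V=0.83V), C2(1μF, Q=8μC, V=8.00V), C3(1μF, Q=14μC, V=14.00V), C4(1μF, Q=16μC, V=16.00V)
Op 1: CLOSE 3-4: Q_total=30.00, C_total=2.00, V=15.00; Q3=15.00, Q4=15.00; dissipated=1.000
Op 2: CLOSE 2-1: Q_total=13.00, C_total=7.00, V=1.86; Q2=1.86, Q1=11.14; dissipated=22.012
Op 3: GROUND 4: Q4=0; energy lost=112.500
Op 4: GROUND 2: Q2=0; energy lost=1.724
Op 5: CLOSE 3-1: Q_total=26.14, C_total=7.00, V=3.73; Q3=3.73, Q1=22.41; dissipated=74.029
Final charges: Q1=22.41, Q2=0.00, Q3=3.73, Q4=0.00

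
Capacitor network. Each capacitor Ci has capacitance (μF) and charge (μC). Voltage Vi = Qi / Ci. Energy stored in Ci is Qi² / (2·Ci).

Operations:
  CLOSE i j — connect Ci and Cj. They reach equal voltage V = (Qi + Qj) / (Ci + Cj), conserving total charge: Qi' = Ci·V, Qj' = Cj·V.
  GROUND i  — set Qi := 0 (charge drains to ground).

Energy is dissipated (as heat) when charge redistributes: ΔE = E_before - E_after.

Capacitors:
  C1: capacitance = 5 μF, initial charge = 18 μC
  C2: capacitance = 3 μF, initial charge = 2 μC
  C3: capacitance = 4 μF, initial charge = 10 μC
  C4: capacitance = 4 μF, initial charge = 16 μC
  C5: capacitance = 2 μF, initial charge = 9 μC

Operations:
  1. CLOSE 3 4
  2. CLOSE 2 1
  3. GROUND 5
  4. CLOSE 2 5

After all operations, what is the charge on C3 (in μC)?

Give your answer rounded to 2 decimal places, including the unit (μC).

Initial: C1(5μF, Q=18μC, V=3.60V), C2(3μF, Q=2μC, V=0.67V), C3(4μF, Q=10μC, V=2.50V), C4(4μF, Q=16μC, V=4.00V), C5(2μF, Q=9μC, V=4.50V)
Op 1: CLOSE 3-4: Q_total=26.00, C_total=8.00, V=3.25; Q3=13.00, Q4=13.00; dissipated=2.250
Op 2: CLOSE 2-1: Q_total=20.00, C_total=8.00, V=2.50; Q2=7.50, Q1=12.50; dissipated=8.067
Op 3: GROUND 5: Q5=0; energy lost=20.250
Op 4: CLOSE 2-5: Q_total=7.50, C_total=5.00, V=1.50; Q2=4.50, Q5=3.00; dissipated=3.750
Final charges: Q1=12.50, Q2=4.50, Q3=13.00, Q4=13.00, Q5=3.00

Answer: 13.00 μC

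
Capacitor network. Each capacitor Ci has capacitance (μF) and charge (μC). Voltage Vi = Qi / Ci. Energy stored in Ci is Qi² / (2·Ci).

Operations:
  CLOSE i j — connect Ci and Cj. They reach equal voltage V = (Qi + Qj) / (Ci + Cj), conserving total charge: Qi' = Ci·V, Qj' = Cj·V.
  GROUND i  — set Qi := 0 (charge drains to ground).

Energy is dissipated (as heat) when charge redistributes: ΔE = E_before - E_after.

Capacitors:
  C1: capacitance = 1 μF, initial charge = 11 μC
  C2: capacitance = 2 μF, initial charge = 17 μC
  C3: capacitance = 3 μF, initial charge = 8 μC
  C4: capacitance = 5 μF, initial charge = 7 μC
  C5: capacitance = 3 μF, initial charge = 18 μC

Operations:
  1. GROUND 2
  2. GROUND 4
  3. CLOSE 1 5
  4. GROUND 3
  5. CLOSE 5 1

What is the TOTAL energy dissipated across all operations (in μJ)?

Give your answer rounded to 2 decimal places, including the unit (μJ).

Initial: C1(1μF, Q=11μC, V=11.00V), C2(2μF, Q=17μC, V=8.50V), C3(3μF, Q=8μC, V=2.67V), C4(5μF, Q=7μC, V=1.40V), C5(3μF, Q=18μC, V=6.00V)
Op 1: GROUND 2: Q2=0; energy lost=72.250
Op 2: GROUND 4: Q4=0; energy lost=4.900
Op 3: CLOSE 1-5: Q_total=29.00, C_total=4.00, V=7.25; Q1=7.25, Q5=21.75; dissipated=9.375
Op 4: GROUND 3: Q3=0; energy lost=10.667
Op 5: CLOSE 5-1: Q_total=29.00, C_total=4.00, V=7.25; Q5=21.75, Q1=7.25; dissipated=0.000
Total dissipated: 97.192 μJ

Answer: 97.19 μJ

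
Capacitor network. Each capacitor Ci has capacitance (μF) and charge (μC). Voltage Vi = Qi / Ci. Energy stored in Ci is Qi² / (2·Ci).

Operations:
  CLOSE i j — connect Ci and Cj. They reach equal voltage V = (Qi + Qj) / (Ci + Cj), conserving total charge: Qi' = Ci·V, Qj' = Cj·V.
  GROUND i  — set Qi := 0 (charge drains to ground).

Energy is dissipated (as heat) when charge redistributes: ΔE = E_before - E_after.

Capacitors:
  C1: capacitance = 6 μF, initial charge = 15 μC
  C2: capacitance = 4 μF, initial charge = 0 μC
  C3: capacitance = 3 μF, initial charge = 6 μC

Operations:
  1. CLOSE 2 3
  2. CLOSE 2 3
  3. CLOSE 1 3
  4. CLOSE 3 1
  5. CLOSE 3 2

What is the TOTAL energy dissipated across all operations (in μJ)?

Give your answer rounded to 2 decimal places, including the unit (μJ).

Initial: C1(6μF, Q=15μC, V=2.50V), C2(4μF, Q=0μC, V=0.00V), C3(3μF, Q=6μC, V=2.00V)
Op 1: CLOSE 2-3: Q_total=6.00, C_total=7.00, V=0.86; Q2=3.43, Q3=2.57; dissipated=3.429
Op 2: CLOSE 2-3: Q_total=6.00, C_total=7.00, V=0.86; Q2=3.43, Q3=2.57; dissipated=0.000
Op 3: CLOSE 1-3: Q_total=17.57, C_total=9.00, V=1.95; Q1=11.71, Q3=5.86; dissipated=2.699
Op 4: CLOSE 3-1: Q_total=17.57, C_total=9.00, V=1.95; Q3=5.86, Q1=11.71; dissipated=0.000
Op 5: CLOSE 3-2: Q_total=9.29, C_total=7.00, V=1.33; Q3=3.98, Q2=5.31; dissipated=1.028
Total dissipated: 7.156 μJ

Answer: 7.16 μJ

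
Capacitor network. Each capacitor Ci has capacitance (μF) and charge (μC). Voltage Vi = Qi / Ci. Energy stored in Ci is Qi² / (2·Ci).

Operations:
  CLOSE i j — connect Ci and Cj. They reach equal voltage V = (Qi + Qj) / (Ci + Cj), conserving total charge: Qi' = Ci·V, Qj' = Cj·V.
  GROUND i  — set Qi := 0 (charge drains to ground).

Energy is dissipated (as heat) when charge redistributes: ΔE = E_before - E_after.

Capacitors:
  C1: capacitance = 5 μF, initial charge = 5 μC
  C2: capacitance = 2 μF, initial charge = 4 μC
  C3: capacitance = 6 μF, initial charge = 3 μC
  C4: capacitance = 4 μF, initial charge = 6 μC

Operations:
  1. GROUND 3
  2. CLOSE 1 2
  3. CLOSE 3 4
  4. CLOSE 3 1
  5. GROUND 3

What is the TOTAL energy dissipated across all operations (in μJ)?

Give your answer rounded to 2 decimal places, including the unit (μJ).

Initial: C1(5μF, Q=5μC, V=1.00V), C2(2μF, Q=4μC, V=2.00V), C3(6μF, Q=3μC, V=0.50V), C4(4μF, Q=6μC, V=1.50V)
Op 1: GROUND 3: Q3=0; energy lost=0.750
Op 2: CLOSE 1-2: Q_total=9.00, C_total=7.00, V=1.29; Q1=6.43, Q2=2.57; dissipated=0.714
Op 3: CLOSE 3-4: Q_total=6.00, C_total=10.00, V=0.60; Q3=3.60, Q4=2.40; dissipated=2.700
Op 4: CLOSE 3-1: Q_total=10.03, C_total=11.00, V=0.91; Q3=5.47, Q1=4.56; dissipated=0.641
Op 5: GROUND 3: Q3=0; energy lost=2.494
Total dissipated: 7.299 μJ

Answer: 7.30 μJ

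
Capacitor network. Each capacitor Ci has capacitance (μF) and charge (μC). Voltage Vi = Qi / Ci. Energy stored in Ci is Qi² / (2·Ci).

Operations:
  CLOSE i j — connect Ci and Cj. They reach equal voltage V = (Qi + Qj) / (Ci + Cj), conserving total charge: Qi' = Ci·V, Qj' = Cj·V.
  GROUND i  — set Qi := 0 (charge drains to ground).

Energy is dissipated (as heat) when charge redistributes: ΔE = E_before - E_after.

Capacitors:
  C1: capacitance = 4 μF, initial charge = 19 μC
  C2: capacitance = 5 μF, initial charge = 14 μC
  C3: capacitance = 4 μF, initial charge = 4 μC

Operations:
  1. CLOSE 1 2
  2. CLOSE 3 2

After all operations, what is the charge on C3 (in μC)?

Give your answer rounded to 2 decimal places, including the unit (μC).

Initial: C1(4μF, Q=19μC, V=4.75V), C2(5μF, Q=14μC, V=2.80V), C3(4μF, Q=4μC, V=1.00V)
Op 1: CLOSE 1-2: Q_total=33.00, C_total=9.00, V=3.67; Q1=14.67, Q2=18.33; dissipated=4.225
Op 2: CLOSE 3-2: Q_total=22.33, C_total=9.00, V=2.48; Q3=9.93, Q2=12.41; dissipated=7.901
Final charges: Q1=14.67, Q2=12.41, Q3=9.93

Answer: 9.93 μC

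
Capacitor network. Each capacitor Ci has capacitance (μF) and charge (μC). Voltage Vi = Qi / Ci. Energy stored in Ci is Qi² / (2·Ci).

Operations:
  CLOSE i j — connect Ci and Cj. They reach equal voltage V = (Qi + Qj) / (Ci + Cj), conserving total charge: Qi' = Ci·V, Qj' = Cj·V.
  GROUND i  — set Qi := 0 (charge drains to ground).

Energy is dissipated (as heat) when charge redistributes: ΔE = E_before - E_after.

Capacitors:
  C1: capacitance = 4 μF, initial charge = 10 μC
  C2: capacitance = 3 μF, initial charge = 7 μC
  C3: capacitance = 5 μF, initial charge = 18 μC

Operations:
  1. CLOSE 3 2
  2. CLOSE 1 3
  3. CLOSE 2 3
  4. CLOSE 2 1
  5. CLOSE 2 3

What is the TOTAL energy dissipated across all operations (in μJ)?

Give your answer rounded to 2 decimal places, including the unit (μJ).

Answer: 2.02 μJ

Derivation:
Initial: C1(4μF, Q=10μC, V=2.50V), C2(3μF, Q=7μC, V=2.33V), C3(5μF, Q=18μC, V=3.60V)
Op 1: CLOSE 3-2: Q_total=25.00, C_total=8.00, V=3.12; Q3=15.62, Q2=9.38; dissipated=1.504
Op 2: CLOSE 1-3: Q_total=25.62, C_total=9.00, V=2.85; Q1=11.39, Q3=14.24; dissipated=0.434
Op 3: CLOSE 2-3: Q_total=23.61, C_total=8.00, V=2.95; Q2=8.85, Q3=14.76; dissipated=0.072
Op 4: CLOSE 2-1: Q_total=20.24, C_total=7.00, V=2.89; Q2=8.68, Q1=11.57; dissipated=0.009
Op 5: CLOSE 2-3: Q_total=23.43, C_total=8.00, V=2.93; Q2=8.79, Q3=14.65; dissipated=0.003
Total dissipated: 2.023 μJ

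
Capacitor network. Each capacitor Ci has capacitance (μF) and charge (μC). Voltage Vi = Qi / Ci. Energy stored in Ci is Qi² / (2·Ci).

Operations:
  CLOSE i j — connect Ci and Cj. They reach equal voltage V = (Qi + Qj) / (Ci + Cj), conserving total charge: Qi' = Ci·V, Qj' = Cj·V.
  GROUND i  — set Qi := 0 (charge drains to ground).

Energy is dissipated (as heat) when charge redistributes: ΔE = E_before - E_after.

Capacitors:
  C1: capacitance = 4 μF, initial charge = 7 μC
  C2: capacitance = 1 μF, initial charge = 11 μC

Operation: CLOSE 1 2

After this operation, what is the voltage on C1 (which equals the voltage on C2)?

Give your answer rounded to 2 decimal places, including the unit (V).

Initial: C1(4μF, Q=7μC, V=1.75V), C2(1μF, Q=11μC, V=11.00V)
Op 1: CLOSE 1-2: Q_total=18.00, C_total=5.00, V=3.60; Q1=14.40, Q2=3.60; dissipated=34.225

Answer: 3.60 V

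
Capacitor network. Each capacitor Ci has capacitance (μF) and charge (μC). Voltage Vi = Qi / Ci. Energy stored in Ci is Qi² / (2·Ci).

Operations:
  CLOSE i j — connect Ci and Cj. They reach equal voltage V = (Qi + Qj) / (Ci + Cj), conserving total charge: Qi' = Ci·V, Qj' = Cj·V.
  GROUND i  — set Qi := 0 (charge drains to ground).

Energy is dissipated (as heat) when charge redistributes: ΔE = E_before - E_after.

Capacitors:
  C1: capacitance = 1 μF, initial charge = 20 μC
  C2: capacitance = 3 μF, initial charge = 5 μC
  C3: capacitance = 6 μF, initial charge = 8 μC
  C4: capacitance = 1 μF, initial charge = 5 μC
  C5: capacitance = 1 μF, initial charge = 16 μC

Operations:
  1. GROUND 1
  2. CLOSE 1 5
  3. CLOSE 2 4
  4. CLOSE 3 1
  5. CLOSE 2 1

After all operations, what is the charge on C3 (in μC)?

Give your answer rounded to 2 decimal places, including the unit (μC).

Initial: C1(1μF, Q=20μC, V=20.00V), C2(3μF, Q=5μC, V=1.67V), C3(6μF, Q=8μC, V=1.33V), C4(1μF, Q=5μC, V=5.00V), C5(1μF, Q=16μC, V=16.00V)
Op 1: GROUND 1: Q1=0; energy lost=200.000
Op 2: CLOSE 1-5: Q_total=16.00, C_total=2.00, V=8.00; Q1=8.00, Q5=8.00; dissipated=64.000
Op 3: CLOSE 2-4: Q_total=10.00, C_total=4.00, V=2.50; Q2=7.50, Q4=2.50; dissipated=4.167
Op 4: CLOSE 3-1: Q_total=16.00, C_total=7.00, V=2.29; Q3=13.71, Q1=2.29; dissipated=19.048
Op 5: CLOSE 2-1: Q_total=9.79, C_total=4.00, V=2.45; Q2=7.34, Q1=2.45; dissipated=0.017
Final charges: Q1=2.45, Q2=7.34, Q3=13.71, Q4=2.50, Q5=8.00

Answer: 13.71 μC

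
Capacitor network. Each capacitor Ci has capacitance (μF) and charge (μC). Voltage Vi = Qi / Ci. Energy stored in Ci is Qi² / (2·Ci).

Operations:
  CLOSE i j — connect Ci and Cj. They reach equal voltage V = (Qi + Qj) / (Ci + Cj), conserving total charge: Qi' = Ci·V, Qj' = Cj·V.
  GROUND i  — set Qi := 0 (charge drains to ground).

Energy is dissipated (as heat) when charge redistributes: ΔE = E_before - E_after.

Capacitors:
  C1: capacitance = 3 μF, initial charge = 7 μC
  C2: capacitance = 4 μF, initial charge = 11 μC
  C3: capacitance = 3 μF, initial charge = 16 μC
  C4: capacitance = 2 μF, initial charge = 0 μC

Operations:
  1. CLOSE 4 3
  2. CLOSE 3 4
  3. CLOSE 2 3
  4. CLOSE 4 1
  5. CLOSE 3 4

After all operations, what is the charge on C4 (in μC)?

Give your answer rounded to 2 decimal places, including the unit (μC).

Answer: 5.68 μC

Derivation:
Initial: C1(3μF, Q=7μC, V=2.33V), C2(4μF, Q=11μC, V=2.75V), C3(3μF, Q=16μC, V=5.33V), C4(2μF, Q=0μC, V=0.00V)
Op 1: CLOSE 4-3: Q_total=16.00, C_total=5.00, V=3.20; Q4=6.40, Q3=9.60; dissipated=17.067
Op 2: CLOSE 3-4: Q_total=16.00, C_total=5.00, V=3.20; Q3=9.60, Q4=6.40; dissipated=0.000
Op 3: CLOSE 2-3: Q_total=20.60, C_total=7.00, V=2.94; Q2=11.77, Q3=8.83; dissipated=0.174
Op 4: CLOSE 4-1: Q_total=13.40, C_total=5.00, V=2.68; Q4=5.36, Q1=8.04; dissipated=0.451
Op 5: CLOSE 3-4: Q_total=14.19, C_total=5.00, V=2.84; Q3=8.51, Q4=5.68; dissipated=0.041
Final charges: Q1=8.04, Q2=11.77, Q3=8.51, Q4=5.68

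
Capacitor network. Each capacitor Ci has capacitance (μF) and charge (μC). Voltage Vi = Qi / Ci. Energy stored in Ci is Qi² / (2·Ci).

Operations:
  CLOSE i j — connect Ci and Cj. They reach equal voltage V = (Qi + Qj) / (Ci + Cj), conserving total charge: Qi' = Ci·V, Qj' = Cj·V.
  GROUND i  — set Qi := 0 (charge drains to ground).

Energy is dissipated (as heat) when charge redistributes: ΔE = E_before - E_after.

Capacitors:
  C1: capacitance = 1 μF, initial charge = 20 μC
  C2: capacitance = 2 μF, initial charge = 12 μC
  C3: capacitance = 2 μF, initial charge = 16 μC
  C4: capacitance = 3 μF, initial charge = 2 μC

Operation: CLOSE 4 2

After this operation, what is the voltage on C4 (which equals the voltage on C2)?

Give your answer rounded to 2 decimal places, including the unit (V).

Answer: 2.80 V

Derivation:
Initial: C1(1μF, Q=20μC, V=20.00V), C2(2μF, Q=12μC, V=6.00V), C3(2μF, Q=16μC, V=8.00V), C4(3μF, Q=2μC, V=0.67V)
Op 1: CLOSE 4-2: Q_total=14.00, C_total=5.00, V=2.80; Q4=8.40, Q2=5.60; dissipated=17.067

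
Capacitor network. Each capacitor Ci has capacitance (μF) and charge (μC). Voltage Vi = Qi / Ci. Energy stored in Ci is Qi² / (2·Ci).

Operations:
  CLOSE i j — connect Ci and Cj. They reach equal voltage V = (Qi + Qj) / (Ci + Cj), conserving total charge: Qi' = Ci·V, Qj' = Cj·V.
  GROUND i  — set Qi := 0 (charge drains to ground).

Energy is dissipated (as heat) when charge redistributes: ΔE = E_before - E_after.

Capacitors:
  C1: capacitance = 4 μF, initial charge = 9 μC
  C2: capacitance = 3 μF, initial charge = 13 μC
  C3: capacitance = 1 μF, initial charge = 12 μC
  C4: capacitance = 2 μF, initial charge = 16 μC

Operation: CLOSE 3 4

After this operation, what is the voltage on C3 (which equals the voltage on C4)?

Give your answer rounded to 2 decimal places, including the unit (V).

Initial: C1(4μF, Q=9μC, V=2.25V), C2(3μF, Q=13μC, V=4.33V), C3(1μF, Q=12μC, V=12.00V), C4(2μF, Q=16μC, V=8.00V)
Op 1: CLOSE 3-4: Q_total=28.00, C_total=3.00, V=9.33; Q3=9.33, Q4=18.67; dissipated=5.333

Answer: 9.33 V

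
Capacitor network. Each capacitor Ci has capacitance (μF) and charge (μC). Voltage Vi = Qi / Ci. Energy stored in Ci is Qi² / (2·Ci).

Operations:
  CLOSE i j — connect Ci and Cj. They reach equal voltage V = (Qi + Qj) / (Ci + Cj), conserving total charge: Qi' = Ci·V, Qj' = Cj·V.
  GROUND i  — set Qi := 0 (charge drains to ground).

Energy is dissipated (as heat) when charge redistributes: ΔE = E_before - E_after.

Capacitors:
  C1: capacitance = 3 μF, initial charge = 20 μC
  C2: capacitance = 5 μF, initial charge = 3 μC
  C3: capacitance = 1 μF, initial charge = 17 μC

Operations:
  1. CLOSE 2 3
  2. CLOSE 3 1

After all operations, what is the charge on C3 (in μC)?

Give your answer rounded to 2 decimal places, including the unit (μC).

Answer: 5.83 μC

Derivation:
Initial: C1(3μF, Q=20μC, V=6.67V), C2(5μF, Q=3μC, V=0.60V), C3(1μF, Q=17μC, V=17.00V)
Op 1: CLOSE 2-3: Q_total=20.00, C_total=6.00, V=3.33; Q2=16.67, Q3=3.33; dissipated=112.067
Op 2: CLOSE 3-1: Q_total=23.33, C_total=4.00, V=5.83; Q3=5.83, Q1=17.50; dissipated=4.167
Final charges: Q1=17.50, Q2=16.67, Q3=5.83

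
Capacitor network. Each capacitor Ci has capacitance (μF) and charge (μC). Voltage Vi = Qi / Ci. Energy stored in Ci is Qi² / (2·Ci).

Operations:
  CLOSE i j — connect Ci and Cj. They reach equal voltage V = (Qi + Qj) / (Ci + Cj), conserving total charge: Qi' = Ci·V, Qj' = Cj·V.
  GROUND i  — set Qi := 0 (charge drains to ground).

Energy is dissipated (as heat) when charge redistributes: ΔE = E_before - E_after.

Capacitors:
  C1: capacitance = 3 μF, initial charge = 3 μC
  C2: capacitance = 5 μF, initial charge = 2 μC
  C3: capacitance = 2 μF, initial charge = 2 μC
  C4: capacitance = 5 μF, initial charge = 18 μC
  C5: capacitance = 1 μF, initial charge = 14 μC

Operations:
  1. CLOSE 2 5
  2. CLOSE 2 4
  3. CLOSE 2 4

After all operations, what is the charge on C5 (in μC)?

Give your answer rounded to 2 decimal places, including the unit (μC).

Initial: C1(3μF, Q=3μC, V=1.00V), C2(5μF, Q=2μC, V=0.40V), C3(2μF, Q=2μC, V=1.00V), C4(5μF, Q=18μC, V=3.60V), C5(1μF, Q=14μC, V=14.00V)
Op 1: CLOSE 2-5: Q_total=16.00, C_total=6.00, V=2.67; Q2=13.33, Q5=2.67; dissipated=77.067
Op 2: CLOSE 2-4: Q_total=31.33, C_total=10.00, V=3.13; Q2=15.67, Q4=15.67; dissipated=1.089
Op 3: CLOSE 2-4: Q_total=31.33, C_total=10.00, V=3.13; Q2=15.67, Q4=15.67; dissipated=0.000
Final charges: Q1=3.00, Q2=15.67, Q3=2.00, Q4=15.67, Q5=2.67

Answer: 2.67 μC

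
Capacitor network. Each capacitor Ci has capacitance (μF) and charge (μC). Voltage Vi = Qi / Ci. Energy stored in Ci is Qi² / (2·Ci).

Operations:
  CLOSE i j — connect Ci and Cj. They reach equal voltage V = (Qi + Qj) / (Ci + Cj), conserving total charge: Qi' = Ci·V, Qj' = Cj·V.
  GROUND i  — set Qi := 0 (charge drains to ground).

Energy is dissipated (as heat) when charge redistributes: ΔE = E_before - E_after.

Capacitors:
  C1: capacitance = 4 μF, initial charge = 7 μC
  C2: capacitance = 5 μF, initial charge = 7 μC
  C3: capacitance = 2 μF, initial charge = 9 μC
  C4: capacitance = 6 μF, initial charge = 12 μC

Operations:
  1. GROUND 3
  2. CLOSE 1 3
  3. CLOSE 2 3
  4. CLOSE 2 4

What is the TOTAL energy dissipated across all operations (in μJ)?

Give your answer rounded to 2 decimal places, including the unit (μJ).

Initial: C1(4μF, Q=7μC, V=1.75V), C2(5μF, Q=7μC, V=1.40V), C3(2μF, Q=9μC, V=4.50V), C4(6μF, Q=12μC, V=2.00V)
Op 1: GROUND 3: Q3=0; energy lost=20.250
Op 2: CLOSE 1-3: Q_total=7.00, C_total=6.00, V=1.17; Q1=4.67, Q3=2.33; dissipated=2.042
Op 3: CLOSE 2-3: Q_total=9.33, C_total=7.00, V=1.33; Q2=6.67, Q3=2.67; dissipated=0.039
Op 4: CLOSE 2-4: Q_total=18.67, C_total=11.00, V=1.70; Q2=8.48, Q4=10.18; dissipated=0.606
Total dissipated: 22.937 μJ

Answer: 22.94 μJ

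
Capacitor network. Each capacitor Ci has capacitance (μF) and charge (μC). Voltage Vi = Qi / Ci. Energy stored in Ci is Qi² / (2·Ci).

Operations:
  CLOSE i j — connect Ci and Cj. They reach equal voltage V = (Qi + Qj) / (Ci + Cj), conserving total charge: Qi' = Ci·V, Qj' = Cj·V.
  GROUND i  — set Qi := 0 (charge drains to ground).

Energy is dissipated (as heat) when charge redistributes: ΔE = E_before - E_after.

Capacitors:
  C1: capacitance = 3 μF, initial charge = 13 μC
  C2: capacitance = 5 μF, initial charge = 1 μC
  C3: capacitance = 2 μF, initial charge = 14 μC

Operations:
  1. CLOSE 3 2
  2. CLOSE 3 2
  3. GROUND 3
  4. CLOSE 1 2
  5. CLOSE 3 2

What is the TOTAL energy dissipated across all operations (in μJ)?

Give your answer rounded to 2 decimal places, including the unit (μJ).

Answer: 48.40 μJ

Derivation:
Initial: C1(3μF, Q=13μC, V=4.33V), C2(5μF, Q=1μC, V=0.20V), C3(2μF, Q=14μC, V=7.00V)
Op 1: CLOSE 3-2: Q_total=15.00, C_total=7.00, V=2.14; Q3=4.29, Q2=10.71; dissipated=33.029
Op 2: CLOSE 3-2: Q_total=15.00, C_total=7.00, V=2.14; Q3=4.29, Q2=10.71; dissipated=0.000
Op 3: GROUND 3: Q3=0; energy lost=4.592
Op 4: CLOSE 1-2: Q_total=23.71, C_total=8.00, V=2.96; Q1=8.89, Q2=14.82; dissipated=4.498
Op 5: CLOSE 3-2: Q_total=14.82, C_total=7.00, V=2.12; Q3=4.23, Q2=10.59; dissipated=6.276
Total dissipated: 48.395 μJ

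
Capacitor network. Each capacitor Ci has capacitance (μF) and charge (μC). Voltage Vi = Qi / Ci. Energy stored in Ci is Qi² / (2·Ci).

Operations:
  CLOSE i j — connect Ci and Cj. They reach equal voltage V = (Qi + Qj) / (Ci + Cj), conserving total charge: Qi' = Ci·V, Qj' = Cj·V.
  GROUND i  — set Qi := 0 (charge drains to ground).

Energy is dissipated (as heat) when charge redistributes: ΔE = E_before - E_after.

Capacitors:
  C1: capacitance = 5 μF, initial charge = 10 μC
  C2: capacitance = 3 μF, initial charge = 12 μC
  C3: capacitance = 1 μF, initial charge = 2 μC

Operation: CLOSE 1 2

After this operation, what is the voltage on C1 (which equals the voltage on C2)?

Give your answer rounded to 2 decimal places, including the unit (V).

Answer: 2.75 V

Derivation:
Initial: C1(5μF, Q=10μC, V=2.00V), C2(3μF, Q=12μC, V=4.00V), C3(1μF, Q=2μC, V=2.00V)
Op 1: CLOSE 1-2: Q_total=22.00, C_total=8.00, V=2.75; Q1=13.75, Q2=8.25; dissipated=3.750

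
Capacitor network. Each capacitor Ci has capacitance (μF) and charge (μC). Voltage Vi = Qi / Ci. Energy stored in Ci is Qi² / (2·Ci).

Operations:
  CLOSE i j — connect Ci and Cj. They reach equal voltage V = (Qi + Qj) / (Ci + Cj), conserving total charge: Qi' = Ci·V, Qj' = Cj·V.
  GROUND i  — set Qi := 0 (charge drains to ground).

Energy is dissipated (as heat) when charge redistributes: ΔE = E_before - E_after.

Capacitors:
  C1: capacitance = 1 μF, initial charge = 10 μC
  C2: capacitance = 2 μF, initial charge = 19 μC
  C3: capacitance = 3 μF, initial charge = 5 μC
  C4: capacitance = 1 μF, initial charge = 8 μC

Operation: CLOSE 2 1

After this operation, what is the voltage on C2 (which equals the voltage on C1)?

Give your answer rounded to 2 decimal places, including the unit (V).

Initial: C1(1μF, Q=10μC, V=10.00V), C2(2μF, Q=19μC, V=9.50V), C3(3μF, Q=5μC, V=1.67V), C4(1μF, Q=8μC, V=8.00V)
Op 1: CLOSE 2-1: Q_total=29.00, C_total=3.00, V=9.67; Q2=19.33, Q1=9.67; dissipated=0.083

Answer: 9.67 V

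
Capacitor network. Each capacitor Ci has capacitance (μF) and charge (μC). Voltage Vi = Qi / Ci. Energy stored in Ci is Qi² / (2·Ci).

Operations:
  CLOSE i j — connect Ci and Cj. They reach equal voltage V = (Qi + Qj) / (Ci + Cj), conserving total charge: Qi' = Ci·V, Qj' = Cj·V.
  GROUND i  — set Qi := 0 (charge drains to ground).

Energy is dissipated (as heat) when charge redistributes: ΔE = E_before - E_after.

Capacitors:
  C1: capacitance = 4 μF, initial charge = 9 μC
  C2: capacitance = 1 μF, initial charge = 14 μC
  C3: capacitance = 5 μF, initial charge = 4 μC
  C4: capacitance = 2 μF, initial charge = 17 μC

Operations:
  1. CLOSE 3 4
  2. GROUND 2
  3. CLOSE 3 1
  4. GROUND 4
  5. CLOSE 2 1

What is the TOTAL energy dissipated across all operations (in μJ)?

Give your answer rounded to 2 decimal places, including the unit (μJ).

Answer: 152.82 μJ

Derivation:
Initial: C1(4μF, Q=9μC, V=2.25V), C2(1μF, Q=14μC, V=14.00V), C3(5μF, Q=4μC, V=0.80V), C4(2μF, Q=17μC, V=8.50V)
Op 1: CLOSE 3-4: Q_total=21.00, C_total=7.00, V=3.00; Q3=15.00, Q4=6.00; dissipated=42.350
Op 2: GROUND 2: Q2=0; energy lost=98.000
Op 3: CLOSE 3-1: Q_total=24.00, C_total=9.00, V=2.67; Q3=13.33, Q1=10.67; dissipated=0.625
Op 4: GROUND 4: Q4=0; energy lost=9.000
Op 5: CLOSE 2-1: Q_total=10.67, C_total=5.00, V=2.13; Q2=2.13, Q1=8.53; dissipated=2.844
Total dissipated: 152.819 μJ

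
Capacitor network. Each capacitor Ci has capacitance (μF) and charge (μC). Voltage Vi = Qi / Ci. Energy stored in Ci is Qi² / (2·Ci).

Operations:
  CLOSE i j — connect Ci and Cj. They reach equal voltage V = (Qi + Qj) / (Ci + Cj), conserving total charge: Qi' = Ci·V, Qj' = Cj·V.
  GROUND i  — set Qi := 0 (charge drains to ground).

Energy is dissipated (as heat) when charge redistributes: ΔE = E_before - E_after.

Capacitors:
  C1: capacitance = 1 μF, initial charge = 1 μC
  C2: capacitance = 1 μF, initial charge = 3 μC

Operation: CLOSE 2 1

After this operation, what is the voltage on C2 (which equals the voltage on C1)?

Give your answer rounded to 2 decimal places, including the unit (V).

Initial: C1(1μF, Q=1μC, V=1.00V), C2(1μF, Q=3μC, V=3.00V)
Op 1: CLOSE 2-1: Q_total=4.00, C_total=2.00, V=2.00; Q2=2.00, Q1=2.00; dissipated=1.000

Answer: 2.00 V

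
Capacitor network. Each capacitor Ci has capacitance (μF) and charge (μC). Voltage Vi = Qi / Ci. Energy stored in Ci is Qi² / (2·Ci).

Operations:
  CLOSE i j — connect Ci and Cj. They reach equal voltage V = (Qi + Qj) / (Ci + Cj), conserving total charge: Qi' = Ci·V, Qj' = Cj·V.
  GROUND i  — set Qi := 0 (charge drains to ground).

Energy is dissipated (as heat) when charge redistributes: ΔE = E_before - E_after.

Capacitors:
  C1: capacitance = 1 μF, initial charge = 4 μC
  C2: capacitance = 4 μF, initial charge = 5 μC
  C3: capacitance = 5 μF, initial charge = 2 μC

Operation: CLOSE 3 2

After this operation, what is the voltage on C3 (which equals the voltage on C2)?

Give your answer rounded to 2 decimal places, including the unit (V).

Initial: C1(1μF, Q=4μC, V=4.00V), C2(4μF, Q=5μC, V=1.25V), C3(5μF, Q=2μC, V=0.40V)
Op 1: CLOSE 3-2: Q_total=7.00, C_total=9.00, V=0.78; Q3=3.89, Q2=3.11; dissipated=0.803

Answer: 0.78 V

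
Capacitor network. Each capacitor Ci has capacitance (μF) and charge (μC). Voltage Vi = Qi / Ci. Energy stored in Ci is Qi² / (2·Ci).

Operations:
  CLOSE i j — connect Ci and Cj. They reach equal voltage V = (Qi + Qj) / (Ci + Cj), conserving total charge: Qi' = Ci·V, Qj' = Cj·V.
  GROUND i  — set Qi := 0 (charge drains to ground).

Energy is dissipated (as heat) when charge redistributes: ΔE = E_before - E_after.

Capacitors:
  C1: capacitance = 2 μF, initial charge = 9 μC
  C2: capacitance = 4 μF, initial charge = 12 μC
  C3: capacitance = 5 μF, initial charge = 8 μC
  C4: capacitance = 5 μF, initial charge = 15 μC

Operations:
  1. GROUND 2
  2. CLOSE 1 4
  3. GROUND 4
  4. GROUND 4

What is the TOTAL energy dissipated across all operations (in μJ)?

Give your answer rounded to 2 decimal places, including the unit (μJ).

Answer: 48.99 μJ

Derivation:
Initial: C1(2μF, Q=9μC, V=4.50V), C2(4μF, Q=12μC, V=3.00V), C3(5μF, Q=8μC, V=1.60V), C4(5μF, Q=15μC, V=3.00V)
Op 1: GROUND 2: Q2=0; energy lost=18.000
Op 2: CLOSE 1-4: Q_total=24.00, C_total=7.00, V=3.43; Q1=6.86, Q4=17.14; dissipated=1.607
Op 3: GROUND 4: Q4=0; energy lost=29.388
Op 4: GROUND 4: Q4=0; energy lost=0.000
Total dissipated: 48.995 μJ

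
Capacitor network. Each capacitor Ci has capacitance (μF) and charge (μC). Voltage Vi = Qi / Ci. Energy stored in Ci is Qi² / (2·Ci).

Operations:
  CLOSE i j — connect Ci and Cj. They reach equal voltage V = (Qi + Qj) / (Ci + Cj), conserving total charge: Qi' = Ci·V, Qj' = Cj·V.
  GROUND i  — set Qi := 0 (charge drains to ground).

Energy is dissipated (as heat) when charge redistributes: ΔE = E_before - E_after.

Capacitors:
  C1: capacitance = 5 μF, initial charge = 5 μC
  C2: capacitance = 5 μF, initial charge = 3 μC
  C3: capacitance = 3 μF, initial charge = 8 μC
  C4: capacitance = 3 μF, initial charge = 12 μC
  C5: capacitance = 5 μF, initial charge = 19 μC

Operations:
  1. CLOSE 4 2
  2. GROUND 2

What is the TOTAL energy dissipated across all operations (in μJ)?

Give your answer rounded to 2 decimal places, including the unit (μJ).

Initial: C1(5μF, Q=5μC, V=1.00V), C2(5μF, Q=3μC, V=0.60V), C3(3μF, Q=8μC, V=2.67V), C4(3μF, Q=12μC, V=4.00V), C5(5μF, Q=19μC, V=3.80V)
Op 1: CLOSE 4-2: Q_total=15.00, C_total=8.00, V=1.88; Q4=5.62, Q2=9.38; dissipated=10.838
Op 2: GROUND 2: Q2=0; energy lost=8.789
Total dissipated: 19.627 μJ

Answer: 19.63 μJ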